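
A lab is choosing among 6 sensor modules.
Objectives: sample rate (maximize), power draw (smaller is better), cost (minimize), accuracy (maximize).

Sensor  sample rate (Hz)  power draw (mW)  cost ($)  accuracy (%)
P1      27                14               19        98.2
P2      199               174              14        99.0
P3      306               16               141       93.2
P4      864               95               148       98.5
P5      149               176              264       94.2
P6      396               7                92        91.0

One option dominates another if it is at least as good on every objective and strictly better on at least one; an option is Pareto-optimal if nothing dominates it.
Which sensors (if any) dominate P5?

P2: sample rate 199≥149, power draw 174≤176, cost 14≤264, accuracy 99.0≥94.2 — dominates P5.
P4: sample rate 864≥149, power draw 95≤176, cost 148≤264, accuracy 98.5≥94.2 — dominates P5.
Others (P1, P3, P6) are each worse than P5 on at least one objective.

P2, P4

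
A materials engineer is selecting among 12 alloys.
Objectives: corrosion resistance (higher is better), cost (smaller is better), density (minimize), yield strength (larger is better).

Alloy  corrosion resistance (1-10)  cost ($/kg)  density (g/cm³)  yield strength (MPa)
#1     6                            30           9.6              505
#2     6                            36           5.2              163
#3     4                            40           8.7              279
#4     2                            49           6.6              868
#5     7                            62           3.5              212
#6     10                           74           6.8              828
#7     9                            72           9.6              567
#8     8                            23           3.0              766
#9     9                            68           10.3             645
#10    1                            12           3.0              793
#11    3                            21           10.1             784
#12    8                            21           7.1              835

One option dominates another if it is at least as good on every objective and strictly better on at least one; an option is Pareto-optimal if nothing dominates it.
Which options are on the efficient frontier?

#1: dominated by #8 (corrosion resistance 8≥6, cost 23≤30, density 3.0≤9.6, yield strength 766≥505).
#2: dominated by #8 (corrosion resistance 8≥6, cost 23≤36, density 3.0≤5.2, yield strength 766≥163).
#3: dominated by #8 (corrosion resistance 8≥4, cost 23≤40, density 3.0≤8.7, yield strength 766≥279).
#4: not dominated (best yield strength).
#5: dominated by #8 (corrosion resistance 8≥7, cost 23≤62, density 3.0≤3.5, yield strength 766≥212).
#6: not dominated (best corrosion resistance).
#7: not dominated.
#8: not dominated.
#9: not dominated.
#10: not dominated (best cost).
#11: dominated by #12 (corrosion resistance 8≥3, cost 21≤21, density 7.1≤10.1, yield strength 835≥784).
#12: not dominated.

#4, #6, #7, #8, #9, #10, #12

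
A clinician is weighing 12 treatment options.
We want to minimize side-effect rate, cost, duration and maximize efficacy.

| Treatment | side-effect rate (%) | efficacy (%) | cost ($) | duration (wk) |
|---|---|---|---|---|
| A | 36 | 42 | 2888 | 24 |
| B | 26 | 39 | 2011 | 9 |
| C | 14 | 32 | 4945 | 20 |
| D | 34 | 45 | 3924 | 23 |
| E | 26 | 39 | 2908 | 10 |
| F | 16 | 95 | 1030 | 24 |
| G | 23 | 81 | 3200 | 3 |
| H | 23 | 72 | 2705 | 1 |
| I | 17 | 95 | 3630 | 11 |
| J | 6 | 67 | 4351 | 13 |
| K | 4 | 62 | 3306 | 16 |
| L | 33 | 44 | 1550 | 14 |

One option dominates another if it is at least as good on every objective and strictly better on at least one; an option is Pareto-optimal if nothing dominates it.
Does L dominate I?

L vs I: L is worse on side-effect rate (33 vs 17), so it does not dominate I.

No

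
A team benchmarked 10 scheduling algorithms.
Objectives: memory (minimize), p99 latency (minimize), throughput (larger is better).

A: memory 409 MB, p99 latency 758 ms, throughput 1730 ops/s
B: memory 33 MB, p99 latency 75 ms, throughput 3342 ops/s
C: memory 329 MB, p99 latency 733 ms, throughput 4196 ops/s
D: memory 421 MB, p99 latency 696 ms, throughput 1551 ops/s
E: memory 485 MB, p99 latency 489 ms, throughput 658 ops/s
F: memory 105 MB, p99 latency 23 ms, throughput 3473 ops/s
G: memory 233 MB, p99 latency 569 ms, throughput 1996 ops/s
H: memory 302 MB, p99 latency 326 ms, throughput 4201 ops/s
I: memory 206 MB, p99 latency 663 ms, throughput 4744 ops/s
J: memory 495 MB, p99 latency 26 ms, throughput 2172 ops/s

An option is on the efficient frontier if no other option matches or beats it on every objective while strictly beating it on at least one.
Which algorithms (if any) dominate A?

B: memory 33≤409, p99 latency 75≤758, throughput 3342≥1730 — dominates A.
C: memory 329≤409, p99 latency 733≤758, throughput 4196≥1730 — dominates A.
F: memory 105≤409, p99 latency 23≤758, throughput 3473≥1730 — dominates A.
G: memory 233≤409, p99 latency 569≤758, throughput 1996≥1730 — dominates A.
H: memory 302≤409, p99 latency 326≤758, throughput 4201≥1730 — dominates A.
I: memory 206≤409, p99 latency 663≤758, throughput 4744≥1730 — dominates A.
Others (D, E, J) are each worse than A on at least one objective.

B, C, F, G, H, I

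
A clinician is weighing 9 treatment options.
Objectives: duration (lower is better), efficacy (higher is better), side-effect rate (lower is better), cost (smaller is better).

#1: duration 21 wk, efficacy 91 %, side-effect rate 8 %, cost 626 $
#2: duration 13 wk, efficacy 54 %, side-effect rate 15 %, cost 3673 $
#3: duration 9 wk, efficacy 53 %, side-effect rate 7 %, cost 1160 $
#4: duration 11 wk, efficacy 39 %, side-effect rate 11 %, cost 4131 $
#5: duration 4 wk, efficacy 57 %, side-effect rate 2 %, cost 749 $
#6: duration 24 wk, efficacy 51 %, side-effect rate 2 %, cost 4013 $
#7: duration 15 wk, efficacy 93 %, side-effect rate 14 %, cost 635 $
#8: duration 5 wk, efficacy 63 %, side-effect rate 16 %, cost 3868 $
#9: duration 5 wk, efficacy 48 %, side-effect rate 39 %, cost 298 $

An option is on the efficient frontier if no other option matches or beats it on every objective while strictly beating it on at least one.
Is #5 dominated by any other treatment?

No

#1: worse on duration (21 vs 4).
#2: worse on duration (13 vs 4).
#3: worse on duration (9 vs 4).
#4: worse on duration (11 vs 4).
#6: worse on duration (24 vs 4).
#7: worse on duration (15 vs 4).
#8: worse on duration (5 vs 4).
#9: worse on duration (5 vs 4).
No option is at least as good as #5 on every objective and strictly better on one.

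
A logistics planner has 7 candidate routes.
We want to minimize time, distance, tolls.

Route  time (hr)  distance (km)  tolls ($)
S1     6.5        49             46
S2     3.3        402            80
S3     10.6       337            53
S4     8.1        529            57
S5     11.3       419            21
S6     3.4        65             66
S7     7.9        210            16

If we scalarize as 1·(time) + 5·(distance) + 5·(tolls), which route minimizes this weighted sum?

S1

S1: 1·6.5 + 5·49 + 5·46 = 481.5
S2: 1·3.3 + 5·402 + 5·80 = 2413.3
S3: 1·10.6 + 5·337 + 5·53 = 1960.6
S4: 1·8.1 + 5·529 + 5·57 = 2938.1
S5: 1·11.3 + 5·419 + 5·21 = 2211.3
S6: 1·3.4 + 5·65 + 5·66 = 658.4
S7: 1·7.9 + 5·210 + 5·16 = 1137.9
Lowest: S1 at 481.5.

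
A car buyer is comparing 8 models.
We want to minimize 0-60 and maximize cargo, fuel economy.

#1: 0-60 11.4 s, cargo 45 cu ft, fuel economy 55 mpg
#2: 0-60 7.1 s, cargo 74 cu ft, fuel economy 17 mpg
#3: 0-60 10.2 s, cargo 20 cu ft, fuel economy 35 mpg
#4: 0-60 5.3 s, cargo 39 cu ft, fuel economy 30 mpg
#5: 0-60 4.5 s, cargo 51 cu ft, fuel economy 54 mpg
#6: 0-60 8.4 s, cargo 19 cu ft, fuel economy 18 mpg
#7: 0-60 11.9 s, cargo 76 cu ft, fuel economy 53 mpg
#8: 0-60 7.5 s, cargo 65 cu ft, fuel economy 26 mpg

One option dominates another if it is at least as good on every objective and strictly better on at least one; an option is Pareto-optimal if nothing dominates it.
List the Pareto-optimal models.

#1: not dominated (best fuel economy).
#2: not dominated.
#3: dominated by #5 (0-60 4.5≤10.2, cargo 51≥20, fuel economy 54≥35).
#4: dominated by #5 (0-60 4.5≤5.3, cargo 51≥39, fuel economy 54≥30).
#5: not dominated (best 0-60).
#6: dominated by #4 (0-60 5.3≤8.4, cargo 39≥19, fuel economy 30≥18).
#7: not dominated (best cargo).
#8: not dominated.

#1, #2, #5, #7, #8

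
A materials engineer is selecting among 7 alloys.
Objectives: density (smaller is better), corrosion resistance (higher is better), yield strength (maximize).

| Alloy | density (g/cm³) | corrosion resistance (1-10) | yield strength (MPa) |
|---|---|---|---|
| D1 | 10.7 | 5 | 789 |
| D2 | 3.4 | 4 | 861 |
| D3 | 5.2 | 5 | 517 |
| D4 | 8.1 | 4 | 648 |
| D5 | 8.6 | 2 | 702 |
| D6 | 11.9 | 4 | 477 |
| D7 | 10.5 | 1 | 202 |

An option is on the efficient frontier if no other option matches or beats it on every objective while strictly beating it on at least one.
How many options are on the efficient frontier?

D1: not dominated.
D2: not dominated (best density).
D3: not dominated.
D4: dominated by D2 (density 3.4≤8.1, corrosion resistance 4≥4, yield strength 861≥648).
D5: dominated by D2 (density 3.4≤8.6, corrosion resistance 4≥2, yield strength 861≥702).
D6: dominated by D1 (density 10.7≤11.9, corrosion resistance 5≥4, yield strength 789≥477).
D7: dominated by D2 (density 3.4≤10.5, corrosion resistance 4≥1, yield strength 861≥202).
Pareto-optimal: D1, D2, D3 → 3.

3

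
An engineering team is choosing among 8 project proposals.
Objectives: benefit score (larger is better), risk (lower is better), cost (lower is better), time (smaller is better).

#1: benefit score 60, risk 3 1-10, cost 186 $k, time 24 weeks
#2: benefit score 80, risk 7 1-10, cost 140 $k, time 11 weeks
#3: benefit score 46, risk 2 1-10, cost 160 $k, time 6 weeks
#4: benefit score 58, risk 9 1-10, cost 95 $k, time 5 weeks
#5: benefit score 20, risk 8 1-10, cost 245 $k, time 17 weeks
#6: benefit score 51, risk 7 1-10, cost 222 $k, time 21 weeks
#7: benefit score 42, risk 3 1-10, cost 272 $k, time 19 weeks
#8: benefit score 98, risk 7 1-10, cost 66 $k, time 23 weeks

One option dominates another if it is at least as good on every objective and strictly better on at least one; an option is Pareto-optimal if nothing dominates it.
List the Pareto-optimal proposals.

#1: not dominated.
#2: not dominated.
#3: not dominated (best risk).
#4: not dominated (best time).
#5: dominated by #2 (benefit score 80≥20, risk 7≤8, cost 140≤245, time 11≤17).
#6: dominated by #2 (benefit score 80≥51, risk 7≤7, cost 140≤222, time 11≤21).
#7: dominated by #3 (benefit score 46≥42, risk 2≤3, cost 160≤272, time 6≤19).
#8: not dominated (best benefit score).

#1, #2, #3, #4, #8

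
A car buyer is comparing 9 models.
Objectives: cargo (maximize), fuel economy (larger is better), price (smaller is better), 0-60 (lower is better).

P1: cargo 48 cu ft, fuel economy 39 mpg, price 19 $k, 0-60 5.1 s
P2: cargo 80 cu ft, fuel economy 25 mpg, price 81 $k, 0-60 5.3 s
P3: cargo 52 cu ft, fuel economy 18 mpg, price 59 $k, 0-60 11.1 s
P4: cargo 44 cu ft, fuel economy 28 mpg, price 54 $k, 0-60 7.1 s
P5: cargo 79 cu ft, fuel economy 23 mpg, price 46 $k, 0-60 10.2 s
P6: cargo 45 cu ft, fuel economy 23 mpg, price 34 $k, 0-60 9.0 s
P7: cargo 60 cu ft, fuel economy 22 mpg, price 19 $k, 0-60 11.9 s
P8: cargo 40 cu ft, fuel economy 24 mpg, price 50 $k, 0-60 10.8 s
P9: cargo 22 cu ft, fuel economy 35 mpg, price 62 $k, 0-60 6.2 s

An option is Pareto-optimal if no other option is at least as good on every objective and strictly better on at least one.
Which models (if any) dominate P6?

P1: cargo 48≥45, fuel economy 39≥23, price 19≤34, 0-60 5.1≤9.0 — dominates P6.
Others (P2, P3, P4, P5, P7, P8, P9) are each worse than P6 on at least one objective.

P1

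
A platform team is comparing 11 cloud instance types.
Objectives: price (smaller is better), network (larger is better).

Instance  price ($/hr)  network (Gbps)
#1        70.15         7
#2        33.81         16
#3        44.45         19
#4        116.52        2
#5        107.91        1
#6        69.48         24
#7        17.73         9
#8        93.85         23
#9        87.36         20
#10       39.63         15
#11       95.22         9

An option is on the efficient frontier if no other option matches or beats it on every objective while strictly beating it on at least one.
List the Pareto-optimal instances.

#2, #3, #6, #7

#1: dominated by #2 (price 33.81≤70.15, network 16≥7).
#2: not dominated.
#3: not dominated.
#4: dominated by #1 (price 70.15≤116.52, network 7≥2).
#5: dominated by #1 (price 70.15≤107.91, network 7≥1).
#6: not dominated (best network).
#7: not dominated (best price).
#8: dominated by #6 (price 69.48≤93.85, network 24≥23).
#9: dominated by #6 (price 69.48≤87.36, network 24≥20).
#10: dominated by #2 (price 33.81≤39.63, network 16≥15).
#11: dominated by #2 (price 33.81≤95.22, network 16≥9).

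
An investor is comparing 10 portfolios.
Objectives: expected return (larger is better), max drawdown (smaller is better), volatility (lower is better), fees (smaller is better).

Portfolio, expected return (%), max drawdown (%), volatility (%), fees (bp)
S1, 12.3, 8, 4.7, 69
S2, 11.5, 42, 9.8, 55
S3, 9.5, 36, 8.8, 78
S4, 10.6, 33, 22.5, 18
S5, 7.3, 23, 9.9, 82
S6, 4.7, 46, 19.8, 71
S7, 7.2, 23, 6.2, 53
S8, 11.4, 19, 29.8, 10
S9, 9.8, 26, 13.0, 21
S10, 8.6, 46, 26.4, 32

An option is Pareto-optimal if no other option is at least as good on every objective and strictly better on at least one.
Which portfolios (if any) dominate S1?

S2: worse on expected return (11.5 vs 12.3).
S3: worse on expected return (9.5 vs 12.3).
S4: worse on expected return (10.6 vs 12.3).
S5: worse on expected return (7.3 vs 12.3).
S6: worse on expected return (4.7 vs 12.3).
S7: worse on expected return (7.2 vs 12.3).
S8: worse on expected return (11.4 vs 12.3).
S9: worse on expected return (9.8 vs 12.3).
S10: worse on expected return (8.6 vs 12.3).
No option dominates S1.

none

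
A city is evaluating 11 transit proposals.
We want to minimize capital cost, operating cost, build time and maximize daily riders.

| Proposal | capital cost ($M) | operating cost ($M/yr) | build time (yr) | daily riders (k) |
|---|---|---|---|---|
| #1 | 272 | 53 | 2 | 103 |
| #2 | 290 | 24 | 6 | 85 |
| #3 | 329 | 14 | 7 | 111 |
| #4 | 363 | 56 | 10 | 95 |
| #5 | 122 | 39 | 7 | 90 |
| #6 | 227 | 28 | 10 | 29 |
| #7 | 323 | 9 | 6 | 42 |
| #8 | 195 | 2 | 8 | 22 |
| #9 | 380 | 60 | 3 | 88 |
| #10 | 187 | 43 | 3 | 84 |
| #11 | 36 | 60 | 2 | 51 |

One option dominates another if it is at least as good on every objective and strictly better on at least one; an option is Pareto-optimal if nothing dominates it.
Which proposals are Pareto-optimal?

#1: not dominated.
#2: not dominated.
#3: not dominated (best daily riders).
#4: dominated by #1 (capital cost 272≤363, operating cost 53≤56, build time 2≤10, daily riders 103≥95).
#5: not dominated.
#6: not dominated.
#7: not dominated.
#8: not dominated (best operating cost).
#9: dominated by #1 (capital cost 272≤380, operating cost 53≤60, build time 2≤3, daily riders 103≥88).
#10: not dominated.
#11: not dominated (best capital cost).

#1, #2, #3, #5, #6, #7, #8, #10, #11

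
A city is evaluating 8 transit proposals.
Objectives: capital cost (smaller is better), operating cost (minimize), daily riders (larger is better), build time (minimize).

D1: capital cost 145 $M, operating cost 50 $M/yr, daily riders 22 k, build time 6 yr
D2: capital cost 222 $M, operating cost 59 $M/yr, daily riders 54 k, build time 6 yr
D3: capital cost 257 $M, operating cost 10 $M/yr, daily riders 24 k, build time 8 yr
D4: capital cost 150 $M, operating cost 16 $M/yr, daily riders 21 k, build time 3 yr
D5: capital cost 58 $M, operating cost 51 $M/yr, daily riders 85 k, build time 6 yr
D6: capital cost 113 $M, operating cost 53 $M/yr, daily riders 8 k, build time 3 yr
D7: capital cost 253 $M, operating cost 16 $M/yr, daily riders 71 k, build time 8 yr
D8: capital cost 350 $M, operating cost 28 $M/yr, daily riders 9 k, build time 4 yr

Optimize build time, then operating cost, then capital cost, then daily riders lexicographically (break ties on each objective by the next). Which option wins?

First minimize build time: best is 3, kept {D4, D6}.
Then minimize operating cost: best is 16, kept {D4}.

D4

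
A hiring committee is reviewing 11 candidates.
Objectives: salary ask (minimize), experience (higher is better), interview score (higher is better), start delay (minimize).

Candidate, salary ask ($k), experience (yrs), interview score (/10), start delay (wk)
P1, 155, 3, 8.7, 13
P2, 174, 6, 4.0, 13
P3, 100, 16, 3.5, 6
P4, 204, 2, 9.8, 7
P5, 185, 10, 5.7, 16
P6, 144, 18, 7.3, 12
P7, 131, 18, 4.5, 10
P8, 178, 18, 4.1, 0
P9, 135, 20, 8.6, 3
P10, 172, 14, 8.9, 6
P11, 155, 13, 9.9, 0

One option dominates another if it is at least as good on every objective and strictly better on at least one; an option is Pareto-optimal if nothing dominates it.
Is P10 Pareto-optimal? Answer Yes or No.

P1: worse on experience (3 vs 14).
P2: worse on salary ask (174 vs 172).
P3: worse on interview score (3.5 vs 8.9).
P4: worse on salary ask (204 vs 172).
P5: worse on salary ask (185 vs 172).
P6: worse on interview score (7.3 vs 8.9).
P7: worse on interview score (4.5 vs 8.9).
P8: worse on salary ask (178 vs 172).
P9: worse on interview score (8.6 vs 8.9).
P11: worse on experience (13 vs 14).
No option is at least as good as P10 on every objective and strictly better on one.

Yes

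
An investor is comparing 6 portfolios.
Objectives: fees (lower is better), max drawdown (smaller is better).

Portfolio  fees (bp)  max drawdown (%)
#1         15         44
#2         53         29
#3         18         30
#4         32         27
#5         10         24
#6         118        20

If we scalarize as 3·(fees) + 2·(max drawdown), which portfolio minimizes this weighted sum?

#5

#1: 3·15 + 2·44 = 133
#2: 3·53 + 2·29 = 217
#3: 3·18 + 2·30 = 114
#4: 3·32 + 2·27 = 150
#5: 3·10 + 2·24 = 78
#6: 3·118 + 2·20 = 394
Lowest: #5 at 78.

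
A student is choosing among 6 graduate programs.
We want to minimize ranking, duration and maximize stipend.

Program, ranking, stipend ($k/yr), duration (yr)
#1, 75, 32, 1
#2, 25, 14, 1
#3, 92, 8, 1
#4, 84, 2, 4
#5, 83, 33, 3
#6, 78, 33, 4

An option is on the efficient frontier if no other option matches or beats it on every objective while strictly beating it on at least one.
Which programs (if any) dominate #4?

#1, #2, #5, #6

#1: ranking 75≤84, stipend 32≥2, duration 1≤4 — dominates #4.
#2: ranking 25≤84, stipend 14≥2, duration 1≤4 — dominates #4.
#5: ranking 83≤84, stipend 33≥2, duration 3≤4 — dominates #4.
#6: ranking 78≤84, stipend 33≥2, duration 4≤4 — dominates #4.
Others (#3) are each worse than #4 on at least one objective.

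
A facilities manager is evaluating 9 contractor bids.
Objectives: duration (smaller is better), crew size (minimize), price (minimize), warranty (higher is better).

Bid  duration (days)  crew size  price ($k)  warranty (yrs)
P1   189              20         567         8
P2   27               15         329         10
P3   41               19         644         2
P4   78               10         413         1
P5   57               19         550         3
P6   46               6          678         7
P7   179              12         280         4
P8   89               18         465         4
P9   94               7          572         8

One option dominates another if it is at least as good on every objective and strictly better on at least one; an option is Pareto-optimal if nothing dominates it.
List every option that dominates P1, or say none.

P2

P2: duration 27≤189, crew size 15≤20, price 329≤567, warranty 10≥8 — dominates P1.
Others (P3, P4, P5, P6, P7, P8, P9) are each worse than P1 on at least one objective.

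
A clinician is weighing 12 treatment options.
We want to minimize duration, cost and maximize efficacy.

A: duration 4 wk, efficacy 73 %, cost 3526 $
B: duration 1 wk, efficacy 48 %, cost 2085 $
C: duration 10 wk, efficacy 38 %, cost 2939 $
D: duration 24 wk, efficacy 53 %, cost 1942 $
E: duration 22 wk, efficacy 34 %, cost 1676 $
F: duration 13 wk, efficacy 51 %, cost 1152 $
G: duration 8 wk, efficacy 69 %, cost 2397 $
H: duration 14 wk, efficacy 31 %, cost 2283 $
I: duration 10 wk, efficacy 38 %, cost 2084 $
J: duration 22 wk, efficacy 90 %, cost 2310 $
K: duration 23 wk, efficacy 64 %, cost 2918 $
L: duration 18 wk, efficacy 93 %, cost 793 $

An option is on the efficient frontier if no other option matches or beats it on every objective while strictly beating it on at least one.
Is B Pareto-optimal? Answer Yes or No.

A: worse on duration (4 vs 1).
C: worse on duration (10 vs 1).
D: worse on duration (24 vs 1).
E: worse on duration (22 vs 1).
F: worse on duration (13 vs 1).
G: worse on duration (8 vs 1).
H: worse on duration (14 vs 1).
I: worse on duration (10 vs 1).
J: worse on duration (22 vs 1).
K: worse on duration (23 vs 1).
L: worse on duration (18 vs 1).
No option is at least as good as B on every objective and strictly better on one.

Yes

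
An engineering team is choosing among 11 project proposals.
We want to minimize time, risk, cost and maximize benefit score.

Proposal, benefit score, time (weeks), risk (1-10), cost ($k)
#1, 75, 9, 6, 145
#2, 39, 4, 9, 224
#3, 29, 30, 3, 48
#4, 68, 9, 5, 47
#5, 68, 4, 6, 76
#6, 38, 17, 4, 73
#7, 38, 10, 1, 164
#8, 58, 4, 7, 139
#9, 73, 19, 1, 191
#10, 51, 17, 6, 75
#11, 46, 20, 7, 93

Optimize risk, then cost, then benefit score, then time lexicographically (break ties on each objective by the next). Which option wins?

#7

First minimize risk: best is 1, kept {#7, #9}.
Then minimize cost: best is 164, kept {#7}.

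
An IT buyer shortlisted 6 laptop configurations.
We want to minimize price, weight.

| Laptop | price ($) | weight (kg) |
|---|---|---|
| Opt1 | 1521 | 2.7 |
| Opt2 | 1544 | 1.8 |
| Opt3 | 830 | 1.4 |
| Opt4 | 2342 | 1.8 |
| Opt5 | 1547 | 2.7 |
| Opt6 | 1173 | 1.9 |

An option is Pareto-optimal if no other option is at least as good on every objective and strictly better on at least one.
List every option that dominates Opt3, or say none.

Opt1: worse on price (1521 vs 830).
Opt2: worse on price (1544 vs 830).
Opt4: worse on price (2342 vs 830).
Opt5: worse on price (1547 vs 830).
Opt6: worse on price (1173 vs 830).
No option dominates Opt3.

none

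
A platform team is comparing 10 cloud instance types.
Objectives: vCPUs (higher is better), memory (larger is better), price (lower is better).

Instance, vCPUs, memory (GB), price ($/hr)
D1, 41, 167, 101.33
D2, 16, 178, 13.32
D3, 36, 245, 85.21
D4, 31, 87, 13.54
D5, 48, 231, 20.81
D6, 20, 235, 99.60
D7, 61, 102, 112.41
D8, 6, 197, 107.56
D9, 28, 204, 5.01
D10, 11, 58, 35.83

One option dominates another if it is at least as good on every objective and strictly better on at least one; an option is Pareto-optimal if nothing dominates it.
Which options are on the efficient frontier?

D3, D4, D5, D7, D9

D1: dominated by D5 (vCPUs 48≥41, memory 231≥167, price 20.81≤101.33).
D2: dominated by D9 (vCPUs 28≥16, memory 204≥178, price 5.01≤13.32).
D3: not dominated (best memory).
D4: not dominated.
D5: not dominated.
D6: dominated by D3 (vCPUs 36≥20, memory 245≥235, price 85.21≤99.60).
D7: not dominated (best vCPUs).
D8: dominated by D3 (vCPUs 36≥6, memory 245≥197, price 85.21≤107.56).
D9: not dominated (best price).
D10: dominated by D2 (vCPUs 16≥11, memory 178≥58, price 13.32≤35.83).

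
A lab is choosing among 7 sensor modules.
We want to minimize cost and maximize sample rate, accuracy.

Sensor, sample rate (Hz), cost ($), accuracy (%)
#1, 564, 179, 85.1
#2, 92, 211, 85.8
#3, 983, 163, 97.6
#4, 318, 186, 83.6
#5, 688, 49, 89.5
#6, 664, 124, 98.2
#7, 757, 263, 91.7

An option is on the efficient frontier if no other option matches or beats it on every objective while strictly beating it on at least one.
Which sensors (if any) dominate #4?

#1, #3, #5, #6

#1: sample rate 564≥318, cost 179≤186, accuracy 85.1≥83.6 — dominates #4.
#3: sample rate 983≥318, cost 163≤186, accuracy 97.6≥83.6 — dominates #4.
#5: sample rate 688≥318, cost 49≤186, accuracy 89.5≥83.6 — dominates #4.
#6: sample rate 664≥318, cost 124≤186, accuracy 98.2≥83.6 — dominates #4.
Others (#2, #7) are each worse than #4 on at least one objective.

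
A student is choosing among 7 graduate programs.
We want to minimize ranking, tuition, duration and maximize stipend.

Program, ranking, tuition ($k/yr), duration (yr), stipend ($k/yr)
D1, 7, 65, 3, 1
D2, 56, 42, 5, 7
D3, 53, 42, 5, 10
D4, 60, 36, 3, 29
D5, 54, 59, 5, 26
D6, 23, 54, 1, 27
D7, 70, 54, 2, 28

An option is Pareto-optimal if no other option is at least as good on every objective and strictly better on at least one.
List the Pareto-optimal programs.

D1, D3, D4, D6, D7

D1: not dominated (best ranking).
D2: dominated by D3 (ranking 53≤56, tuition 42≤42, duration 5≤5, stipend 10≥7).
D3: not dominated.
D4: not dominated (best tuition).
D5: dominated by D6 (ranking 23≤54, tuition 54≤59, duration 1≤5, stipend 27≥26).
D6: not dominated (best duration).
D7: not dominated.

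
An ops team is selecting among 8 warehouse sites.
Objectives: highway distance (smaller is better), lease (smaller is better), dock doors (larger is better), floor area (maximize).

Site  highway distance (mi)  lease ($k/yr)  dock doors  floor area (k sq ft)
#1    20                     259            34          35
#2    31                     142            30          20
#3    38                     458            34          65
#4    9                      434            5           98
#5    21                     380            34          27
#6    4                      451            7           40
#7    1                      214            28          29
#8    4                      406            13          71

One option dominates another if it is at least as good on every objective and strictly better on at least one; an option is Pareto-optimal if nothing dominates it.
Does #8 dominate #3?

No

#8 vs #3: #8 is worse on dock doors (13 vs 34), so it does not dominate #3.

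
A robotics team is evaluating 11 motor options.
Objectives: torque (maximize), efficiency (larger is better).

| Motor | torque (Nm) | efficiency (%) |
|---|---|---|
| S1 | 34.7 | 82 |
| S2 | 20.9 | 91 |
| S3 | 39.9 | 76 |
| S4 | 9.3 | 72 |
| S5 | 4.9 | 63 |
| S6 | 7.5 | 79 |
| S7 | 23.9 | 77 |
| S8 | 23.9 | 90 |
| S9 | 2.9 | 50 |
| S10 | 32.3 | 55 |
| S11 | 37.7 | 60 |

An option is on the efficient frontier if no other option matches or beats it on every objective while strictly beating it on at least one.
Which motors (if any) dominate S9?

S1: torque 34.7≥2.9, efficiency 82≥50 — dominates S9.
S2: torque 20.9≥2.9, efficiency 91≥50 — dominates S9.
S3: torque 39.9≥2.9, efficiency 76≥50 — dominates S9.
S4: torque 9.3≥2.9, efficiency 72≥50 — dominates S9.
S5: torque 4.9≥2.9, efficiency 63≥50 — dominates S9.
S6: torque 7.5≥2.9, efficiency 79≥50 — dominates S9.
S7: torque 23.9≥2.9, efficiency 77≥50 — dominates S9.
S8: torque 23.9≥2.9, efficiency 90≥50 — dominates S9.
S10: torque 32.3≥2.9, efficiency 55≥50 — dominates S9.
S11: torque 37.7≥2.9, efficiency 60≥50 — dominates S9.

S1, S2, S3, S4, S5, S6, S7, S8, S10, S11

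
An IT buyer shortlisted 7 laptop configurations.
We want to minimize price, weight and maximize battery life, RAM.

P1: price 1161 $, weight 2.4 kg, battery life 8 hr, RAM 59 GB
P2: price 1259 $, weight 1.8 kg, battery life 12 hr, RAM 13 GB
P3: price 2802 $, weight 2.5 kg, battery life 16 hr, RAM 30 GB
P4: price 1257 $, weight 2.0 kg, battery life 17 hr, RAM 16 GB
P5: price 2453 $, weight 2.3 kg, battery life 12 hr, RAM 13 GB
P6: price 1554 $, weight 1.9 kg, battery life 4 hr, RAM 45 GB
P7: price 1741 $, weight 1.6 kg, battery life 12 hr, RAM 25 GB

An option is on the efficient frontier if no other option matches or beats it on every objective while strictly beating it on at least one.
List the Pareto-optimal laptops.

P1: not dominated (best price).
P2: not dominated.
P3: not dominated.
P4: not dominated (best battery life).
P5: dominated by P2 (price 1259≤2453, weight 1.8≤2.3, battery life 12≥12, RAM 13≥13).
P6: not dominated.
P7: not dominated (best weight).

P1, P2, P3, P4, P6, P7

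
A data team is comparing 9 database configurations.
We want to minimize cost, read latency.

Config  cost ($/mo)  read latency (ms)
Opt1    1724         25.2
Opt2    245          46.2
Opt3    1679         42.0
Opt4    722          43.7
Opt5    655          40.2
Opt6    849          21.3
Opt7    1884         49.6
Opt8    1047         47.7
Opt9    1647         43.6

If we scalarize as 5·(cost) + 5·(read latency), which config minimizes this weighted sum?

Opt2

Opt1: 5·1724 + 5·25.2 = 8746.0
Opt2: 5·245 + 5·46.2 = 1456.0
Opt3: 5·1679 + 5·42.0 = 8605.0
Opt4: 5·722 + 5·43.7 = 3828.5
Opt5: 5·655 + 5·40.2 = 3476.0
Opt6: 5·849 + 5·21.3 = 4351.5
Opt7: 5·1884 + 5·49.6 = 9668.0
Opt8: 5·1047 + 5·47.7 = 5473.5
Opt9: 5·1647 + 5·43.6 = 8453.0
Lowest: Opt2 at 1456.0.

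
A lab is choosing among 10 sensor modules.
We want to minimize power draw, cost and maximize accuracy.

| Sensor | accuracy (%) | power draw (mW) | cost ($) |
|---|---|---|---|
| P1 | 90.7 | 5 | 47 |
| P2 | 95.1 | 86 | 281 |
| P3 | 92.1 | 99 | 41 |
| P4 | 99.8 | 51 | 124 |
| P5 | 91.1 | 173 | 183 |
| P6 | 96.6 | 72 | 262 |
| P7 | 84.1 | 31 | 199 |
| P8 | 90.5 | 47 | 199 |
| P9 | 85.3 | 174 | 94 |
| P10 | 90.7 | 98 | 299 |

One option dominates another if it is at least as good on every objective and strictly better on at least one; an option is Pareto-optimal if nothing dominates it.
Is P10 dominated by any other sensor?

P1 vs P10: accuracy 90.7≥90.7, power draw 5≤98, cost 47≤299 — P1 is at least as good on every objective and strictly better on at least one, so P1 dominates P10.

Yes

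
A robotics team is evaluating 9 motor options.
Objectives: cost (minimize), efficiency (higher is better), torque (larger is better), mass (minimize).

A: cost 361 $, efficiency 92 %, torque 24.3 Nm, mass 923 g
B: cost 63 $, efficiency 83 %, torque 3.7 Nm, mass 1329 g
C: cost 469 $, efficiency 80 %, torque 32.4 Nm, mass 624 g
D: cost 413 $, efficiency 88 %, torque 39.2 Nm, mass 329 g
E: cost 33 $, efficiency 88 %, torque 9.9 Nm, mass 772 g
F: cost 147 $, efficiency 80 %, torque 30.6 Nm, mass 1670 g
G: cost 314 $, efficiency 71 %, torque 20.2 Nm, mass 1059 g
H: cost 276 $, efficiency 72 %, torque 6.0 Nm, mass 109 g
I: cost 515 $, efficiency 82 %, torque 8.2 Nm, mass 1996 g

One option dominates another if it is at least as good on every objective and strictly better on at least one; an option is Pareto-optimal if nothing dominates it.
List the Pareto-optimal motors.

A, D, E, F, G, H

A: not dominated (best efficiency).
B: dominated by E (cost 33≤63, efficiency 88≥83, torque 9.9≥3.7, mass 772≤1329).
C: dominated by D (cost 413≤469, efficiency 88≥80, torque 39.2≥32.4, mass 329≤624).
D: not dominated (best torque).
E: not dominated (best cost).
F: not dominated.
G: not dominated.
H: not dominated (best mass).
I: dominated by A (cost 361≤515, efficiency 92≥82, torque 24.3≥8.2, mass 923≤1996).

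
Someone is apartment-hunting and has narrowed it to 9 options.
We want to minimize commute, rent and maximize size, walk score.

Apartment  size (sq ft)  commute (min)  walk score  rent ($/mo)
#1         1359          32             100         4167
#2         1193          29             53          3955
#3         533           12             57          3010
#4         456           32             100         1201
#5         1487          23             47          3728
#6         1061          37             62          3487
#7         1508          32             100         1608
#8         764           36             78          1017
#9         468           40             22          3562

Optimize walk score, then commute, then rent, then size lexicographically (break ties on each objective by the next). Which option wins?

First maximize walk score: best is 100, kept {#1, #4, #7}.
Then minimize commute: best is 32, kept {#1, #4, #7}.
Then minimize rent: best is 1201, kept {#4}.

#4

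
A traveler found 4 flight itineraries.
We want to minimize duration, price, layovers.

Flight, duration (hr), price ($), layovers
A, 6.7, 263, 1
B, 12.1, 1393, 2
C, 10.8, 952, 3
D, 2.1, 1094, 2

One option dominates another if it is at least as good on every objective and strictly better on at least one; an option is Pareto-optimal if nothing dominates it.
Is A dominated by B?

No

B vs A: B is worse on duration (12.1 vs 6.7), so it does not dominate A.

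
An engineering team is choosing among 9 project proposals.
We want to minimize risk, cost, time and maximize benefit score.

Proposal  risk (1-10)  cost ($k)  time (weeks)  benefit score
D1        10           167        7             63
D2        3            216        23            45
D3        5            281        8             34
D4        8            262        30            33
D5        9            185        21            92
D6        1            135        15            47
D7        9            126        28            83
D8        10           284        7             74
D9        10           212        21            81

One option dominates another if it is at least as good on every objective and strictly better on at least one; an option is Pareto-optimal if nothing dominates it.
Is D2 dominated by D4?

D4 vs D2: D4 is worse on risk (8 vs 3), so it does not dominate D2.

No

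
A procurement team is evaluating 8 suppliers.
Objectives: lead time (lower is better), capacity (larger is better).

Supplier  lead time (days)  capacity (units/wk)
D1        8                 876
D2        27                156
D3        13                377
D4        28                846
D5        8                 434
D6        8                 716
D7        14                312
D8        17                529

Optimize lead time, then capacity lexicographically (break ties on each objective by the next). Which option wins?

First minimize lead time: best is 8, kept {D1, D5, D6}.
Then maximize capacity: best is 876, kept {D1}.

D1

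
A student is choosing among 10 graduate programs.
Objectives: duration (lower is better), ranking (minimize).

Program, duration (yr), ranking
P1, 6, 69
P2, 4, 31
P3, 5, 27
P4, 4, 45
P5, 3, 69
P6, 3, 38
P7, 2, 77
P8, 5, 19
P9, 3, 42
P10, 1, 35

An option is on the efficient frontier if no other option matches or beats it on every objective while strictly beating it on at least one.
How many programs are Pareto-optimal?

P1: dominated by P2 (duration 4≤6, ranking 31≤69).
P2: not dominated.
P3: dominated by P8 (duration 5≤5, ranking 19≤27).
P4: dominated by P2 (duration 4≤4, ranking 31≤45).
P5: dominated by P6 (duration 3≤3, ranking 38≤69).
P6: dominated by P10 (duration 1≤3, ranking 35≤38).
P7: dominated by P10 (duration 1≤2, ranking 35≤77).
P8: not dominated (best ranking).
P9: dominated by P6 (duration 3≤3, ranking 38≤42).
P10: not dominated (best duration).
Pareto-optimal: P2, P8, P10 → 3.

3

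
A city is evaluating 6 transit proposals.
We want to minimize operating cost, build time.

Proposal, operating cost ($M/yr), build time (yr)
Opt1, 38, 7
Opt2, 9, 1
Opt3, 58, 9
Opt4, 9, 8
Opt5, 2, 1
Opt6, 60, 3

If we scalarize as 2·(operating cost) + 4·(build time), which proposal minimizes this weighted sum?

Opt5

Opt1: 2·38 + 4·7 = 104
Opt2: 2·9 + 4·1 = 22
Opt3: 2·58 + 4·9 = 152
Opt4: 2·9 + 4·8 = 50
Opt5: 2·2 + 4·1 = 8
Opt6: 2·60 + 4·3 = 132
Lowest: Opt5 at 8.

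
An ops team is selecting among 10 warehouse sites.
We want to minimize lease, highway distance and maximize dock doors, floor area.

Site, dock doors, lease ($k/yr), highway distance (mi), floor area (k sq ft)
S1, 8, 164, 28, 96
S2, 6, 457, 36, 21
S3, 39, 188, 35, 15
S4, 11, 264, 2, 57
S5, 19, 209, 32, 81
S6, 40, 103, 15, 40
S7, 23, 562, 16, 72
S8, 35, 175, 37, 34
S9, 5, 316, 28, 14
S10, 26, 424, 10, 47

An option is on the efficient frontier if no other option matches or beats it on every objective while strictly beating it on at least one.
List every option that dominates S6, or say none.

none

S1: worse on dock doors (8 vs 40).
S2: worse on dock doors (6 vs 40).
S3: worse on dock doors (39 vs 40).
S4: worse on dock doors (11 vs 40).
S5: worse on dock doors (19 vs 40).
S7: worse on dock doors (23 vs 40).
S8: worse on dock doors (35 vs 40).
S9: worse on dock doors (5 vs 40).
S10: worse on dock doors (26 vs 40).
No option dominates S6.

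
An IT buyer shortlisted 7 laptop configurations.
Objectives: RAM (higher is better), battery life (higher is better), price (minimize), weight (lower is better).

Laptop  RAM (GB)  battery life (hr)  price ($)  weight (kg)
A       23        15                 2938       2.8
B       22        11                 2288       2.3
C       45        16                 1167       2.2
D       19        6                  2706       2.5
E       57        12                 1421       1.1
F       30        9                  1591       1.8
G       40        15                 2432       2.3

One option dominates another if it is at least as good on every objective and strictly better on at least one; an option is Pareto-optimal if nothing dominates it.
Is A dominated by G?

Yes

G vs A: RAM 40≥23, battery life 15≥15, price 2432≤2938, weight 2.3≤2.8 — G is at least as good on every objective with at least one strict improvement.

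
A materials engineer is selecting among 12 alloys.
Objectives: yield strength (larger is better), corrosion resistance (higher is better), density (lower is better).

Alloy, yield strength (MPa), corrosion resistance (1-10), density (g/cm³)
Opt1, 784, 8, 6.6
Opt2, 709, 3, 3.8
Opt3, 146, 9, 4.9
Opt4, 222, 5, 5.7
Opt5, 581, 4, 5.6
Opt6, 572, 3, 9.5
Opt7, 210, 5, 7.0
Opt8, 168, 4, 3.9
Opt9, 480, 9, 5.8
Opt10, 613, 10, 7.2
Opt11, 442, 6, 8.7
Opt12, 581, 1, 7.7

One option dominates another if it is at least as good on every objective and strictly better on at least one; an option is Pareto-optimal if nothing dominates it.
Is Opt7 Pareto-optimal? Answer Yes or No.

No

Opt1 vs Opt7: yield strength 784≥210, corrosion resistance 8≥5, density 6.6≤7.0 — Opt1 is at least as good on every objective and strictly better on at least one, so Opt1 dominates Opt7.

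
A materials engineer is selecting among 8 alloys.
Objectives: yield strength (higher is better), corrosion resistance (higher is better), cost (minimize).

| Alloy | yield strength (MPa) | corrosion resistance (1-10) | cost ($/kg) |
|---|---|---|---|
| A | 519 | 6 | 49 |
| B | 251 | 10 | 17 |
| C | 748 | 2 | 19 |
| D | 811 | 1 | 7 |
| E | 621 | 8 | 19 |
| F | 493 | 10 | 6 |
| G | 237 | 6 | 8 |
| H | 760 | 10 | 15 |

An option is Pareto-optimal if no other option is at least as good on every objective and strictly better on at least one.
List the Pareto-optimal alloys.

D, F, H

A: dominated by E (yield strength 621≥519, corrosion resistance 8≥6, cost 19≤49).
B: dominated by F (yield strength 493≥251, corrosion resistance 10≥10, cost 6≤17).
C: dominated by H (yield strength 760≥748, corrosion resistance 10≥2, cost 15≤19).
D: not dominated (best yield strength).
E: dominated by H (yield strength 760≥621, corrosion resistance 10≥8, cost 15≤19).
F: not dominated (best cost).
G: dominated by F (yield strength 493≥237, corrosion resistance 10≥6, cost 6≤8).
H: not dominated.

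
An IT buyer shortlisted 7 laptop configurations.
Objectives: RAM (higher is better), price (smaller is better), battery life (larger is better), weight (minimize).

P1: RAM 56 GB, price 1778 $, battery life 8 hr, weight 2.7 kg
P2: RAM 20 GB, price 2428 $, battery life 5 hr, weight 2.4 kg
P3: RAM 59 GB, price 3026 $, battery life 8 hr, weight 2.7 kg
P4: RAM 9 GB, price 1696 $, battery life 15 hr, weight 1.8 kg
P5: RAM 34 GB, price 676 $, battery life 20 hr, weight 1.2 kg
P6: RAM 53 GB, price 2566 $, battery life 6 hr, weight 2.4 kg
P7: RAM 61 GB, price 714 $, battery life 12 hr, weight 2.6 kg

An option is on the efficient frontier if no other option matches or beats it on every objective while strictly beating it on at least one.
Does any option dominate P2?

Yes

P5 vs P2: RAM 34≥20, price 676≤2428, battery life 20≥5, weight 1.2≤2.4 — P5 is at least as good on every objective and strictly better on at least one, so P5 dominates P2.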